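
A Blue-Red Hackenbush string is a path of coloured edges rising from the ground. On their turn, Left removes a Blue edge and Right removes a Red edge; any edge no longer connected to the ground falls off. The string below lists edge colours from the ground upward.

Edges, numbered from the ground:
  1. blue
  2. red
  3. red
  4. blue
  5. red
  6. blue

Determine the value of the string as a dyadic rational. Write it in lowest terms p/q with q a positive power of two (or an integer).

11/32

Recurse on prefixes of the 6-edge string blue red red blue red blue:
g(b) = { 0 |  } so 1
g(br) = { 0 | 1 } so 1/2
g(brr) = { 0 | 1/2,1 } so 1/4
g(brrb) = { 0,1/4 | 1/2,1 } so 3/8
g(brrbr) = { 0,1/4 | 3/8,1/2,1 } so 5/16
g(brrbrb) = { 0,1/4,5/16 | 3/8,1/2,1 } so 11/32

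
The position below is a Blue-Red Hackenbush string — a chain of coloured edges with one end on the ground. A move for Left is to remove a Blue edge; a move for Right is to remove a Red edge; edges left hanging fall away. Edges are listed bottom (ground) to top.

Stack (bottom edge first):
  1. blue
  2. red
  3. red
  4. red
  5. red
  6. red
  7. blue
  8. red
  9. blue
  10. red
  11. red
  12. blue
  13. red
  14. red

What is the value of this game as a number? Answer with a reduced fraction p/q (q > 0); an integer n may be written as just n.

step 1: add blue to get b; options L={ 0 } R={  } → 1
step 2: add red to get br; options L={ 0 } R={ 1 } → 1/2
step 3: add red to get brr; options L={ 0 } R={ 1/2; 1 } → 1/4
step 4: add red to get brrr; options L={ 0 } R={ 1/4; 1/2; 1 } → 1/8
step 5: add red to get brrrr; options L={ 0 } R={ 1/8; 1/4; 1/2; 1 } → 1/16
step 6: add red to get brrrrr; options L={ 0 } R={ 1/16; 1/8; 1/4; 1/2; 1 } → 1/32
step 7: add blue to get brrrrrb; options L={ 0; 1/32 } R={ 1/16; 1/8; 1/4; 1/2; 1 } → 3/64
step 8: add red to get brrrrrbr; options L={ 0; 1/32 } R={ 3/64; 1/16; 1/8; 1/4; 1/2; 1 } → 5/128
step 9: add blue to get brrrrrbrb; options L={ 0; 1/32; 5/128 } R={ 3/64; 1/16; 1/8; 1/4; 1/2; 1 } → 11/256
step 10: add red to get brrrrrbrbr; options L={ 0; 1/32; 5/128 } R={ 11/256; 3/64; 1/16; 1/8; 1/4; 1/2; 1 } → 21/512
step 11: add red to get brrrrrbrbrr; options L={ 0; 1/32; 5/128 } R={ 21/512; 11/256; 3/64; 1/16; 1/8; 1/4; 1/2; 1 } → 41/1024
step 12: add blue to get brrrrrbrbrrb; options L={ 0; 1/32; 5/128; 41/1024 } R={ 21/512; 11/256; 3/64; 1/16; 1/8; 1/4; 1/2; 1 } → 83/2048
step 13: add red to get brrrrrbrbrrbr; options L={ 0; 1/32; 5/128; 41/1024 } R={ 83/2048; 21/512; 11/256; 3/64; 1/16; 1/8; 1/4; 1/2; 1 } → 165/4096
step 14: add red to get brrrrrbrbrrbrr; options L={ 0; 1/32; 5/128; 41/1024 } R={ 165/4096; 83/2048; 21/512; 11/256; 3/64; 1/16; 1/8; 1/4; 1/2; 1 } → 329/8192

329/8192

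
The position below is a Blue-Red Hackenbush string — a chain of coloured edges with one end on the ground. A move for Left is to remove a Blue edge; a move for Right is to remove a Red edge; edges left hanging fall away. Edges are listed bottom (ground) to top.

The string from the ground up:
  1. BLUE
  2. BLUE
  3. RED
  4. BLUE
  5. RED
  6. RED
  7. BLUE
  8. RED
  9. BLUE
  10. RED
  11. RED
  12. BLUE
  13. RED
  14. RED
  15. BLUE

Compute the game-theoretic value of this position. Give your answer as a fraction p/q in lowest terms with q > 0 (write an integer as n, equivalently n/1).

Recurse on prefixes of the 15-edge string BLUE BLUE RED BLUE RED RED BLUE RED BLUE RED RED BLUE RED RED BLUE:
1 of 15 · B · max L 0 · min R +∞ gives 1
2 of 15 · BB · max L 1 · min R +∞ gives 2
3 of 15 · BBR · max L 1 · min R 2 gives 3/2
4 of 15 · BBRB · max L 3/2 · min R 2 gives 7/4
5 of 15 · BBRBR · max L 3/2 · min R 7/4 gives 13/8
6 of 15 · BBRBRR · max L 3/2 · min R 13/8 gives 25/16
7 of 15 · BBRBRRB · max L 25/16 · min R 13/8 gives 51/32
8 of 15 · BBRBRRBR · max L 25/16 · min R 51/32 gives 101/64
9 of 15 · BBRBRRBRB · max L 101/64 · min R 51/32 gives 203/128
10 of 15 · BBRBRRBRBR · max L 101/64 · min R 203/128 gives 405/256
11 of 15 · BBRBRRBRBRR · max L 101/64 · min R 405/256 gives 809/512
12 of 15 · BBRBRRBRBRRB · max L 809/512 · min R 405/256 gives 1619/1024
13 of 15 · BBRBRRBRBRRBR · max L 809/512 · min R 1619/1024 gives 3237/2048
14 of 15 · BBRBRRBRBRRBRR · max L 809/512 · min R 3237/2048 gives 6473/4096
15 of 15 · BBRBRRBRBRRBRRB · max L 6473/4096 · min R 3237/2048 gives 12947/8192

12947/8192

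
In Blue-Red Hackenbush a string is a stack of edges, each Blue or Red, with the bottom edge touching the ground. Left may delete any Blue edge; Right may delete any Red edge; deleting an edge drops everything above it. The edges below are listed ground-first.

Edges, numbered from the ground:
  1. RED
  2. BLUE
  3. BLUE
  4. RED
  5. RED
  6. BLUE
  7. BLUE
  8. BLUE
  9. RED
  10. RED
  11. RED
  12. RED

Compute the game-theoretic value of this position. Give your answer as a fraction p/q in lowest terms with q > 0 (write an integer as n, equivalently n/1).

-799/2048

edge 1 of 12 (RED): { (no moves) | 0 } -> -1
edge 2 of 12 (BLUE): { -1 | 0 } -> -1/2
edge 3 of 12 (BLUE): { -1; -1/2 | 0 } -> -1/4
edge 4 of 12 (RED): { -1; -1/2 | -1/4; 0 } -> -3/8
edge 5 of 12 (RED): { -1; -1/2 | -3/8; -1/4; 0 } -> -7/16
edge 6 of 12 (BLUE): { -1; -1/2; -7/16 | -3/8; -1/4; 0 } -> -13/32
edge 7 of 12 (BLUE): { -1; -1/2; -7/16; -13/32 | -3/8; -1/4; 0 } -> -25/64
edge 8 of 12 (BLUE): { -1; -1/2; -7/16; -13/32; -25/64 | -3/8; -1/4; 0 } -> -49/128
edge 9 of 12 (RED): { -1; -1/2; -7/16; -13/32; -25/64 | -49/128; -3/8; -1/4; 0 } -> -99/256
edge 10 of 12 (RED): { -1; -1/2; -7/16; -13/32; -25/64 | -99/256; -49/128; -3/8; -1/4; 0 } -> -199/512
edge 11 of 12 (RED): { -1; -1/2; -7/16; -13/32; -25/64 | -199/512; -99/256; -49/128; -3/8; -1/4; 0 } -> -399/1024
edge 12 of 12 (RED): { -1; -1/2; -7/16; -13/32; -25/64 | -399/1024; -199/512; -99/256; -49/128; -3/8; -1/4; 0 } -> -799/2048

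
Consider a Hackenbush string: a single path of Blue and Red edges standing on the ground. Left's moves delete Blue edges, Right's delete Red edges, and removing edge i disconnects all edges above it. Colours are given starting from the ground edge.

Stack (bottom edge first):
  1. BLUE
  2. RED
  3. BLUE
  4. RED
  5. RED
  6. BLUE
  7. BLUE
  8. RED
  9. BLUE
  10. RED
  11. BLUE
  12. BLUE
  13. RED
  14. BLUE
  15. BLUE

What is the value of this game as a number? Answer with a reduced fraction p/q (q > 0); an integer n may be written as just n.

B: Left { 0 }, Right { (no moves) } → simplest 1
BR: Left { 0 }, Right { 1 } → simplest 1/2
BRB: Left { 0, 1/2 }, Right { 1 } → simplest 3/4
BRBR: Left { 0, 1/2 }, Right { 3/4, 1 } → simplest 5/8
BRBRR: Left { 0, 1/2 }, Right { 5/8, 3/4, 1 } → simplest 9/16
BRBRRB: Left { 0, 1/2, 9/16 }, Right { 5/8, 3/4, 1 } → simplest 19/32
BRBRRBB: Left { 0, 1/2, 9/16, 19/32 }, Right { 5/8, 3/4, 1 } → simplest 39/64
BRBRRBBR: Left { 0, 1/2, 9/16, 19/32 }, Right { 39/64, 5/8, 3/4, 1 } → simplest 77/128
BRBRRBBRB: Left { 0, 1/2, 9/16, 19/32, 77/128 }, Right { 39/64, 5/8, 3/4, 1 } → simplest 155/256
BRBRRBBRBR: Left { 0, 1/2, 9/16, 19/32, 77/128 }, Right { 155/256, 39/64, 5/8, 3/4, 1 } → simplest 309/512
BRBRRBBRBRB: Left { 0, 1/2, 9/16, 19/32, 77/128, 309/512 }, Right { 155/256, 39/64, 5/8, 3/4, 1 } → simplest 619/1024
BRBRRBBRBRBB: Left { 0, 1/2, 9/16, 19/32, 77/128, 309/512, 619/1024 }, Right { 155/256, 39/64, 5/8, 3/4, 1 } → simplest 1239/2048
BRBRRBBRBRBBR: Left { 0, 1/2, 9/16, 19/32, 77/128, 309/512, 619/1024 }, Right { 1239/2048, 155/256, 39/64, 5/8, 3/4, 1 } → simplest 2477/4096
BRBRRBBRBRBBRB: Left { 0, 1/2, 9/16, 19/32, 77/128, 309/512, 619/1024, 2477/4096 }, Right { 1239/2048, 155/256, 39/64, 5/8, 3/4, 1 } → simplest 4955/8192
BRBRRBBRBRBBRBB: Left { 0, 1/2, 9/16, 19/32, 77/128, 309/512, 619/1024, 2477/4096, 4955/8192 }, Right { 1239/2048, 155/256, 39/64, 5/8, 3/4, 1 } → simplest 9911/16384

9911/16384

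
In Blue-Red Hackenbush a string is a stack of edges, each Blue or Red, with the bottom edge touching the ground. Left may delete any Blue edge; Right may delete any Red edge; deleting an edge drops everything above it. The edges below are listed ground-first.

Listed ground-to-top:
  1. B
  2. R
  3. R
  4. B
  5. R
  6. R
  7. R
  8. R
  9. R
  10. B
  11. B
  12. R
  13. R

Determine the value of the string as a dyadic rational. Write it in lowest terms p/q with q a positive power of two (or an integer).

1049/4096

Prefix values for B R R B R R R R R B B R R via {L|R} + simplicity:
B: Left { 0 }, Right { ∅ } → simplest 1
BR: Left { 0 }, Right { 1 } → simplest 1/2
BRR: Left { 0 }, Right { 1/2 1 } → simplest 1/4
BRRB: Left { 0 1/4 }, Right { 1/2 1 } → simplest 3/8
BRRBR: Left { 0 1/4 }, Right { 3/8 1/2 1 } → simplest 5/16
BRRBRR: Left { 0 1/4 }, Right { 5/16 3/8 1/2 1 } → simplest 9/32
BRRBRRR: Left { 0 1/4 }, Right { 9/32 5/16 3/8 1/2 1 } → simplest 17/64
BRRBRRRR: Left { 0 1/4 }, Right { 17/64 9/32 5/16 3/8 1/2 1 } → simplest 33/128
BRRBRRRRR: Left { 0 1/4 }, Right { 33/128 17/64 9/32 5/16 3/8 1/2 1 } → simplest 65/256
BRRBRRRRRB: Left { 0 1/4 65/256 }, Right { 33/128 17/64 9/32 5/16 3/8 1/2 1 } → simplest 131/512
BRRBRRRRRBB: Left { 0 1/4 65/256 131/512 }, Right { 33/128 17/64 9/32 5/16 3/8 1/2 1 } → simplest 263/1024
BRRBRRRRRBBR: Left { 0 1/4 65/256 131/512 }, Right { 263/1024 33/128 17/64 9/32 5/16 3/8 1/2 1 } → simplest 525/2048
BRRBRRRRRBBRR: Left { 0 1/4 65/256 131/512 }, Right { 525/2048 263/1024 33/128 17/64 9/32 5/16 3/8 1/2 1 } → simplest 1049/4096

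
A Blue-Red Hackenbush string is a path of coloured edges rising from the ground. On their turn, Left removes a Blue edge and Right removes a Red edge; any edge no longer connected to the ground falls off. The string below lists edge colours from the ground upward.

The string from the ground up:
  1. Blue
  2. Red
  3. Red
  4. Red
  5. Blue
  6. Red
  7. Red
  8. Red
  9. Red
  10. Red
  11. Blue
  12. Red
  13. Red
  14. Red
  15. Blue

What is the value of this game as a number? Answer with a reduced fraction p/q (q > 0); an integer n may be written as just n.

step 1: add Blue to get B; options L={ 0 } R={ none } so 1
step 2: add Red to get BR; options L={ 0 } R={ 1 } so 1/2
step 3: add Red to get BRR; options L={ 0 } R={ 1/2, 1 } so 1/4
step 4: add Red to get BRRR; options L={ 0 } R={ 1/4, 1/2, 1 } so 1/8
step 5: add Blue to get BRRRB; options L={ 0, 1/8 } R={ 1/4, 1/2, 1 } so 3/16
step 6: add Red to get BRRRBR; options L={ 0, 1/8 } R={ 3/16, 1/4, 1/2, 1 } so 5/32
step 7: add Red to get BRRRBRR; options L={ 0, 1/8 } R={ 5/32, 3/16, 1/4, 1/2, 1 } so 9/64
step 8: add Red to get BRRRBRRR; options L={ 0, 1/8 } R={ 9/64, 5/32, 3/16, 1/4, 1/2, 1 } so 17/128
step 9: add Red to get BRRRBRRRR; options L={ 0, 1/8 } R={ 17/128, 9/64, 5/32, 3/16, 1/4, 1/2, 1 } so 33/256
step 10: add Red to get BRRRBRRRRR; options L={ 0, 1/8 } R={ 33/256, 17/128, 9/64, 5/32, 3/16, 1/4, 1/2, 1 } so 65/512
step 11: add Blue to get BRRRBRRRRRB; options L={ 0, 1/8, 65/512 } R={ 33/256, 17/128, 9/64, 5/32, 3/16, 1/4, 1/2, 1 } so 131/1024
step 12: add Red to get BRRRBRRRRRBR; options L={ 0, 1/8, 65/512 } R={ 131/1024, 33/256, 17/128, 9/64, 5/32, 3/16, 1/4, 1/2, 1 } so 261/2048
step 13: add Red to get BRRRBRRRRRBRR; options L={ 0, 1/8, 65/512 } R={ 261/2048, 131/1024, 33/256, 17/128, 9/64, 5/32, 3/16, 1/4, 1/2, 1 } so 521/4096
step 14: add Red to get BRRRBRRRRRBRRR; options L={ 0, 1/8, 65/512 } R={ 521/4096, 261/2048, 131/1024, 33/256, 17/128, 9/64, 5/32, 3/16, 1/4, 1/2, 1 } so 1041/8192
step 15: add Blue to get BRRRBRRRRRBRRRB; options L={ 0, 1/8, 65/512, 1041/8192 } R={ 521/4096, 261/2048, 131/1024, 33/256, 17/128, 9/64, 5/32, 3/16, 1/4, 1/2, 1 } so 2083/16384

2083/16384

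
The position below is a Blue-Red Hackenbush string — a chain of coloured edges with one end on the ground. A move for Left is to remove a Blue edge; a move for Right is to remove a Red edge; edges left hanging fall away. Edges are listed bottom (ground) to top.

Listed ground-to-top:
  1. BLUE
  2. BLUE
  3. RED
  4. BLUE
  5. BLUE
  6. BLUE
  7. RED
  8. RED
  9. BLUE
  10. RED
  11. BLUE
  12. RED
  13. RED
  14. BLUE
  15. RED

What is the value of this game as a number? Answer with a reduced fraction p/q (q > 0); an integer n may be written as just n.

B: Left { 0 }, Right { none } → simplest 1
BB: Left { 0,1 }, Right { none } → simplest 2
BBR: Left { 0,1 }, Right { 2 } → simplest 3/2
BBRB: Left { 0,1,3/2 }, Right { 2 } → simplest 7/4
BBRBB: Left { 0,1,3/2,7/4 }, Right { 2 } → simplest 15/8
BBRBBB: Left { 0,1,3/2,7/4,15/8 }, Right { 2 } → simplest 31/16
BBRBBBR: Left { 0,1,3/2,7/4,15/8 }, Right { 31/16,2 } → simplest 61/32
BBRBBBRR: Left { 0,1,3/2,7/4,15/8 }, Right { 61/32,31/16,2 } → simplest 121/64
BBRBBBRRB: Left { 0,1,3/2,7/4,15/8,121/64 }, Right { 61/32,31/16,2 } → simplest 243/128
BBRBBBRRBR: Left { 0,1,3/2,7/4,15/8,121/64 }, Right { 243/128,61/32,31/16,2 } → simplest 485/256
BBRBBBRRBRB: Left { 0,1,3/2,7/4,15/8,121/64,485/256 }, Right { 243/128,61/32,31/16,2 } → simplest 971/512
BBRBBBRRBRBR: Left { 0,1,3/2,7/4,15/8,121/64,485/256 }, Right { 971/512,243/128,61/32,31/16,2 } → simplest 1941/1024
BBRBBBRRBRBRR: Left { 0,1,3/2,7/4,15/8,121/64,485/256 }, Right { 1941/1024,971/512,243/128,61/32,31/16,2 } → simplest 3881/2048
BBRBBBRRBRBRRB: Left { 0,1,3/2,7/4,15/8,121/64,485/256,3881/2048 }, Right { 1941/1024,971/512,243/128,61/32,31/16,2 } → simplest 7763/4096
BBRBBBRRBRBRRBR: Left { 0,1,3/2,7/4,15/8,121/64,485/256,3881/2048 }, Right { 7763/4096,1941/1024,971/512,243/128,61/32,31/16,2 } → simplest 15525/8192

15525/8192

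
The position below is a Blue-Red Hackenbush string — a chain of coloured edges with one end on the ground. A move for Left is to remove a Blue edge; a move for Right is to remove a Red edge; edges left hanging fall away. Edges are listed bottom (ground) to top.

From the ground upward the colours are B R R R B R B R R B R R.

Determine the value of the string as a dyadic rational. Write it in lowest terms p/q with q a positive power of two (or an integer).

329/2048

g_1 [B]  L=[0]  R=[none]  ⇒ 1
g_2 [BR]  L=[0]  R=[1]  ⇒ 1/2
g_3 [BRR]  L=[0]  R=[1/2, 1]  ⇒ 1/4
g_4 [BRRR]  L=[0]  R=[1/4, 1/2, 1]  ⇒ 1/8
g_5 [BRRRB]  L=[0, 1/8]  R=[1/4, 1/2, 1]  ⇒ 3/16
g_6 [BRRRBR]  L=[0, 1/8]  R=[3/16, 1/4, 1/2, 1]  ⇒ 5/32
g_7 [BRRRBRB]  L=[0, 1/8, 5/32]  R=[3/16, 1/4, 1/2, 1]  ⇒ 11/64
g_8 [BRRRBRBR]  L=[0, 1/8, 5/32]  R=[11/64, 3/16, 1/4, 1/2, 1]  ⇒ 21/128
g_9 [BRRRBRBRR]  L=[0, 1/8, 5/32]  R=[21/128, 11/64, 3/16, 1/4, 1/2, 1]  ⇒ 41/256
g_10 [BRRRBRBRRB]  L=[0, 1/8, 5/32, 41/256]  R=[21/128, 11/64, 3/16, 1/4, 1/2, 1]  ⇒ 83/512
g_11 [BRRRBRBRRBR]  L=[0, 1/8, 5/32, 41/256]  R=[83/512, 21/128, 11/64, 3/16, 1/4, 1/2, 1]  ⇒ 165/1024
g_12 [BRRRBRBRRBRR]  L=[0, 1/8, 5/32, 41/256]  R=[165/1024, 83/512, 21/128, 11/64, 3/16, 1/4, 1/2, 1]  ⇒ 329/2048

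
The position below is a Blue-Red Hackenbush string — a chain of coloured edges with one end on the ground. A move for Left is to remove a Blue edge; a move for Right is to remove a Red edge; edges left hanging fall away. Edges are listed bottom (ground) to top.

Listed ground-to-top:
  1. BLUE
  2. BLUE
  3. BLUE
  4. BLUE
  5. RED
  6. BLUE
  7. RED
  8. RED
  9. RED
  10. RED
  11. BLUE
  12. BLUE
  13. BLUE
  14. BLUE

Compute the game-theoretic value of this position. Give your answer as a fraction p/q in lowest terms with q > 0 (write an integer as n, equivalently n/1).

Recurse on prefixes of the 14-edge string BLUE BLUE BLUE BLUE RED BLUE RED RED RED RED BLUE BLUE BLUE BLUE:
v_1 [B]  L=[0]  R=[none]  gives 1
v_2 [BB]  L=[0; 1]  R=[none]  gives 2
v_3 [BBB]  L=[0; 1; 2]  R=[none]  gives 3
v_4 [BBBB]  L=[0; 1; 2; 3]  R=[none]  gives 4
v_5 [BBBBR]  L=[0; 1; 2; 3]  R=[4]  gives 7/2
v_6 [BBBBRB]  L=[0; 1; 2; 3; 7/2]  R=[4]  gives 15/4
v_7 [BBBBRBR]  L=[0; 1; 2; 3; 7/2]  R=[15/4; 4]  gives 29/8
v_8 [BBBBRBRR]  L=[0; 1; 2; 3; 7/2]  R=[29/8; 15/4; 4]  gives 57/16
v_9 [BBBBRBRRR]  L=[0; 1; 2; 3; 7/2]  R=[57/16; 29/8; 15/4; 4]  gives 113/32
v_10 [BBBBRBRRRR]  L=[0; 1; 2; 3; 7/2]  R=[113/32; 57/16; 29/8; 15/4; 4]  gives 225/64
v_11 [BBBBRBRRRRB]  L=[0; 1; 2; 3; 7/2; 225/64]  R=[113/32; 57/16; 29/8; 15/4; 4]  gives 451/128
v_12 [BBBBRBRRRRBB]  L=[0; 1; 2; 3; 7/2; 225/64; 451/128]  R=[113/32; 57/16; 29/8; 15/4; 4]  gives 903/256
v_13 [BBBBRBRRRRBBB]  L=[0; 1; 2; 3; 7/2; 225/64; 451/128; 903/256]  R=[113/32; 57/16; 29/8; 15/4; 4]  gives 1807/512
v_14 [BBBBRBRRRRBBBB]  L=[0; 1; 2; 3; 7/2; 225/64; 451/128; 903/256; 1807/512]  R=[113/32; 57/16; 29/8; 15/4; 4]  gives 3615/1024

3615/1024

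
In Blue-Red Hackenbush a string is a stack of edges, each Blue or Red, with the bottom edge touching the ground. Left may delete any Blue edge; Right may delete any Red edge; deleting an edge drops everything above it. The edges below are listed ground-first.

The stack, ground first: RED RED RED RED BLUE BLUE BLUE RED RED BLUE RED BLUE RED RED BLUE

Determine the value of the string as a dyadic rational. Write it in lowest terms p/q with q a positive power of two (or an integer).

-6573/2048

Build G(s[:k]) for k = 1..15, string s = RED RED RED RED BLUE BLUE BLUE RED RED BLUE RED BLUE RED RED BLUE.
G(R) = { none | 0 } -> -1
G(RR) = { none | -1; 0 } -> -2
G(RRR) = { none | -2; -1; 0 } -> -3
G(RRRR) = { none | -3; -2; -1; 0 } -> -4
G(RRRRB) = { -4 | -3; -2; -1; 0 } -> -7/2
G(RRRRBB) = { -4; -7/2 | -3; -2; -1; 0 } -> -13/4
G(RRRRBBB) = { -4; -7/2; -13/4 | -3; -2; -1; 0 } -> -25/8
G(RRRRBBBR) = { -4; -7/2; -13/4 | -25/8; -3; -2; -1; 0 } -> -51/16
G(RRRRBBBRR) = { -4; -7/2; -13/4 | -51/16; -25/8; -3; -2; -1; 0 } -> -103/32
G(RRRRBBBRRB) = { -4; -7/2; -13/4; -103/32 | -51/16; -25/8; -3; -2; -1; 0 } -> -205/64
G(RRRRBBBRRBR) = { -4; -7/2; -13/4; -103/32 | -205/64; -51/16; -25/8; -3; -2; -1; 0 } -> -411/128
G(RRRRBBBRRBRB) = { -4; -7/2; -13/4; -103/32; -411/128 | -205/64; -51/16; -25/8; -3; -2; -1; 0 } -> -821/256
G(RRRRBBBRRBRBR) = { -4; -7/2; -13/4; -103/32; -411/128 | -821/256; -205/64; -51/16; -25/8; -3; -2; -1; 0 } -> -1643/512
G(RRRRBBBRRBRBRR) = { -4; -7/2; -13/4; -103/32; -411/128 | -1643/512; -821/256; -205/64; -51/16; -25/8; -3; -2; -1; 0 } -> -3287/1024
G(RRRRBBBRRBRBRRB) = { -4; -7/2; -13/4; -103/32; -411/128; -3287/1024 | -1643/512; -821/256; -205/64; -51/16; -25/8; -3; -2; -1; 0 } -> -6573/2048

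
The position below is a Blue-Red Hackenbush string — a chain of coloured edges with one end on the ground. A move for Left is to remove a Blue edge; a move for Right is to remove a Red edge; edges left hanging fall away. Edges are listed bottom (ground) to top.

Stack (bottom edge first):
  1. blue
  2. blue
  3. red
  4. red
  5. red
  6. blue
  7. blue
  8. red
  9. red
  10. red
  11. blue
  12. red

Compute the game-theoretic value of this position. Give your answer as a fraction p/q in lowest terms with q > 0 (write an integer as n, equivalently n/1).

Build value(s[:k]) for k = 1..12, string s = blue blue red red red blue blue red red red blue red.
edge 1 of 12 (blue): { 0 | (no moves) } = 1
edge 2 of 12 (blue): { 0,1 | (no moves) } = 2
edge 3 of 12 (red): { 0,1 | 2 } = 3/2
edge 4 of 12 (red): { 0,1 | 3/2,2 } = 5/4
edge 5 of 12 (red): { 0,1 | 5/4,3/2,2 } = 9/8
edge 6 of 12 (blue): { 0,1,9/8 | 5/4,3/2,2 } = 19/16
edge 7 of 12 (blue): { 0,1,9/8,19/16 | 5/4,3/2,2 } = 39/32
edge 8 of 12 (red): { 0,1,9/8,19/16 | 39/32,5/4,3/2,2 } = 77/64
edge 9 of 12 (red): { 0,1,9/8,19/16 | 77/64,39/32,5/4,3/2,2 } = 153/128
edge 10 of 12 (red): { 0,1,9/8,19/16 | 153/128,77/64,39/32,5/4,3/2,2 } = 305/256
edge 11 of 12 (blue): { 0,1,9/8,19/16,305/256 | 153/128,77/64,39/32,5/4,3/2,2 } = 611/512
edge 12 of 12 (red): { 0,1,9/8,19/16,305/256 | 611/512,153/128,77/64,39/32,5/4,3/2,2 } = 1221/1024

1221/1024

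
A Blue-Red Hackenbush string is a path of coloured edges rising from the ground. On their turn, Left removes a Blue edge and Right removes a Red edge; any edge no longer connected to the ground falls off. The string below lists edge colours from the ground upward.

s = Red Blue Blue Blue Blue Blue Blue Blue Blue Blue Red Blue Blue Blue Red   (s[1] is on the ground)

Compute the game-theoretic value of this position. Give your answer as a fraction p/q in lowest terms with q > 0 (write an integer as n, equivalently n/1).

Recurse on prefixes of the 15-edge string Red Blue Blue Blue Blue Blue Blue Blue Blue Blue Red Blue Blue Blue Red:
v(R) = { none | 0 } gives -1
v(RB) = { -1 | 0 } gives -1/2
v(RBB) = { -1 -1/2 | 0 } gives -1/4
v(RBBB) = { -1 -1/2 -1/4 | 0 } gives -1/8
v(RBBBB) = { -1 -1/2 -1/4 -1/8 | 0 } gives -1/16
v(RBBBBB) = { -1 -1/2 -1/4 -1/8 -1/16 | 0 } gives -1/32
v(RBBBBBB) = { -1 -1/2 -1/4 -1/8 -1/16 -1/32 | 0 } gives -1/64
v(RBBBBBBB) = { -1 -1/2 -1/4 -1/8 -1/16 -1/32 -1/64 | 0 } gives -1/128
v(RBBBBBBBB) = { -1 -1/2 -1/4 -1/8 -1/16 -1/32 -1/64 -1/128 | 0 } gives -1/256
v(RBBBBBBBBB) = { -1 -1/2 -1/4 -1/8 -1/16 -1/32 -1/64 -1/128 -1/256 | 0 } gives -1/512
v(RBBBBBBBBBR) = { -1 -1/2 -1/4 -1/8 -1/16 -1/32 -1/64 -1/128 -1/256 | -1/512 0 } gives -3/1024
v(RBBBBBBBBBRB) = { -1 -1/2 -1/4 -1/8 -1/16 -1/32 -1/64 -1/128 -1/256 -3/1024 | -1/512 0 } gives -5/2048
v(RBBBBBBBBBRBB) = { -1 -1/2 -1/4 -1/8 -1/16 -1/32 -1/64 -1/128 -1/256 -3/1024 -5/2048 | -1/512 0 } gives -9/4096
v(RBBBBBBBBBRBBB) = { -1 -1/2 -1/4 -1/8 -1/16 -1/32 -1/64 -1/128 -1/256 -3/1024 -5/2048 -9/4096 | -1/512 0 } gives -17/8192
v(RBBBBBBBBBRBBBR) = { -1 -1/2 -1/4 -1/8 -1/16 -1/32 -1/64 -1/128 -1/256 -3/1024 -5/2048 -9/4096 | -17/8192 -1/512 0 } gives -35/16384

-35/16384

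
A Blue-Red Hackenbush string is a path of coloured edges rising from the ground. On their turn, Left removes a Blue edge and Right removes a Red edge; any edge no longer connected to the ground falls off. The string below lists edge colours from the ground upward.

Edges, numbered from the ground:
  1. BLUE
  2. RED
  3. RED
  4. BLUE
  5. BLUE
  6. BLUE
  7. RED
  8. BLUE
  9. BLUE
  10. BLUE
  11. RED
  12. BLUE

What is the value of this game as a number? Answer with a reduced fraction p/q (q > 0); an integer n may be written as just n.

955/2048

step 1: add BLUE to get B; options L={ 0 } R={ · } → 1
step 2: add RED to get BR; options L={ 0 } R={ 1 } → 1/2
step 3: add RED to get BRR; options L={ 0 } R={ 1/2,1 } → 1/4
step 4: add BLUE to get BRRB; options L={ 0,1/4 } R={ 1/2,1 } → 3/8
step 5: add BLUE to get BRRBB; options L={ 0,1/4,3/8 } R={ 1/2,1 } → 7/16
step 6: add BLUE to get BRRBBB; options L={ 0,1/4,3/8,7/16 } R={ 1/2,1 } → 15/32
step 7: add RED to get BRRBBBR; options L={ 0,1/4,3/8,7/16 } R={ 15/32,1/2,1 } → 29/64
step 8: add BLUE to get BRRBBBRB; options L={ 0,1/4,3/8,7/16,29/64 } R={ 15/32,1/2,1 } → 59/128
step 9: add BLUE to get BRRBBBRBB; options L={ 0,1/4,3/8,7/16,29/64,59/128 } R={ 15/32,1/2,1 } → 119/256
step 10: add BLUE to get BRRBBBRBBB; options L={ 0,1/4,3/8,7/16,29/64,59/128,119/256 } R={ 15/32,1/2,1 } → 239/512
step 11: add RED to get BRRBBBRBBBR; options L={ 0,1/4,3/8,7/16,29/64,59/128,119/256 } R={ 239/512,15/32,1/2,1 } → 477/1024
step 12: add BLUE to get BRRBBBRBBBRB; options L={ 0,1/4,3/8,7/16,29/64,59/128,119/256,477/1024 } R={ 239/512,15/32,1/2,1 } → 955/2048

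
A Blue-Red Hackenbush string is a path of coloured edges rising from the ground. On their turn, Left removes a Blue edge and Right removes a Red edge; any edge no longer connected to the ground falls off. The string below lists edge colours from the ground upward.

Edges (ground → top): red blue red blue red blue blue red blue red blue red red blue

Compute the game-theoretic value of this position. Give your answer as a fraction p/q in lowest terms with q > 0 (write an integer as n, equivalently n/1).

-5293/8192

Prefix values for red blue red blue red blue blue red blue red blue red red blue via {L|R} + simplicity:
1 of 14 · r · max L −∞ · min R 0 so -1
2 of 14 · rb · max L -1 · min R 0 so -1/2
3 of 14 · rbr · max L -1 · min R -1/2 so -3/4
4 of 14 · rbrb · max L -3/4 · min R -1/2 so -5/8
5 of 14 · rbrbr · max L -3/4 · min R -5/8 so -11/16
6 of 14 · rbrbrb · max L -11/16 · min R -5/8 so -21/32
7 of 14 · rbrbrbb · max L -21/32 · min R -5/8 so -41/64
8 of 14 · rbrbrbbr · max L -21/32 · min R -41/64 so -83/128
9 of 14 · rbrbrbbrb · max L -83/128 · min R -41/64 so -165/256
10 of 14 · rbrbrbbrbr · max L -83/128 · min R -165/256 so -331/512
11 of 14 · rbrbrbbrbrb · max L -331/512 · min R -165/256 so -661/1024
12 of 14 · rbrbrbbrbrbr · max L -331/512 · min R -661/1024 so -1323/2048
13 of 14 · rbrbrbbrbrbrr · max L -331/512 · min R -1323/2048 so -2647/4096
14 of 14 · rbrbrbbrbrbrrb · max L -2647/4096 · min R -1323/2048 so -5293/8192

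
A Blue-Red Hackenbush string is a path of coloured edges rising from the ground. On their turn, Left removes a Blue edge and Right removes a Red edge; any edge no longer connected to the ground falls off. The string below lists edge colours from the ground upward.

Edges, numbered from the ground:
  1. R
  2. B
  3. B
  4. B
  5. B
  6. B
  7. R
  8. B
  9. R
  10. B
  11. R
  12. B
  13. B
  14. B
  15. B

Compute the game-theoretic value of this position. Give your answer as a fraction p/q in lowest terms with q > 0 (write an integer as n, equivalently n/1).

Prefix values for R B B B B B R B R B R B B B B via {L|R} + simplicity:
step 1: add R to get R; options L={ none } R={ 0 } — -1
step 2: add B to get RB; options L={ -1 } R={ 0 } — -1/2
step 3: add B to get RBB; options L={ -1; -1/2 } R={ 0 } — -1/4
step 4: add B to get RBBB; options L={ -1; -1/2; -1/4 } R={ 0 } — -1/8
step 5: add B to get RBBBB; options L={ -1; -1/2; -1/4; -1/8 } R={ 0 } — -1/16
step 6: add B to get RBBBBB; options L={ -1; -1/2; -1/4; -1/8; -1/16 } R={ 0 } — -1/32
step 7: add R to get RBBBBBR; options L={ -1; -1/2; -1/4; -1/8; -1/16 } R={ -1/32; 0 } — -3/64
step 8: add B to get RBBBBBRB; options L={ -1; -1/2; -1/4; -1/8; -1/16; -3/64 } R={ -1/32; 0 } — -5/128
step 9: add R to get RBBBBBRBR; options L={ -1; -1/2; -1/4; -1/8; -1/16; -3/64 } R={ -5/128; -1/32; 0 } — -11/256
step 10: add B to get RBBBBBRBRB; options L={ -1; -1/2; -1/4; -1/8; -1/16; -3/64; -11/256 } R={ -5/128; -1/32; 0 } — -21/512
step 11: add R to get RBBBBBRBRBR; options L={ -1; -1/2; -1/4; -1/8; -1/16; -3/64; -11/256 } R={ -21/512; -5/128; -1/32; 0 } — -43/1024
step 12: add B to get RBBBBBRBRBRB; options L={ -1; -1/2; -1/4; -1/8; -1/16; -3/64; -11/256; -43/1024 } R={ -21/512; -5/128; -1/32; 0 } — -85/2048
step 13: add B to get RBBBBBRBRBRBB; options L={ -1; -1/2; -1/4; -1/8; -1/16; -3/64; -11/256; -43/1024; -85/2048 } R={ -21/512; -5/128; -1/32; 0 } — -169/4096
step 14: add B to get RBBBBBRBRBRBBB; options L={ -1; -1/2; -1/4; -1/8; -1/16; -3/64; -11/256; -43/1024; -85/2048; -169/4096 } R={ -21/512; -5/128; -1/32; 0 } — -337/8192
step 15: add B to get RBBBBBRBRBRBBBB; options L={ -1; -1/2; -1/4; -1/8; -1/16; -3/64; -11/256; -43/1024; -85/2048; -169/4096; -337/8192 } R={ -21/512; -5/128; -1/32; 0 } — -673/16384

-673/16384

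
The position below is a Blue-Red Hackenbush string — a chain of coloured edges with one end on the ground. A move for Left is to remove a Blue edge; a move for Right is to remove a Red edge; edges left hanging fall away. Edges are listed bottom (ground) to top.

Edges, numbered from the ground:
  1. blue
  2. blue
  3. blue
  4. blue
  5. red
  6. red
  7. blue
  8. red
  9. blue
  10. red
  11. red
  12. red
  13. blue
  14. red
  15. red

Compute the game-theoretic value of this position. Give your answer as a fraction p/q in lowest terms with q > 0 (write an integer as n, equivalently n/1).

6793/2048

step 1: add blue to get b; options L={ 0 } R={  } ⇒ 1
step 2: add blue to get bb; options L={ 0,1 } R={  } ⇒ 2
step 3: add blue to get bbb; options L={ 0,1,2 } R={  } ⇒ 3
step 4: add blue to get bbbb; options L={ 0,1,2,3 } R={  } ⇒ 4
step 5: add red to get bbbbr; options L={ 0,1,2,3 } R={ 4 } ⇒ 7/2
step 6: add red to get bbbbrr; options L={ 0,1,2,3 } R={ 7/2,4 } ⇒ 13/4
step 7: add blue to get bbbbrrb; options L={ 0,1,2,3,13/4 } R={ 7/2,4 } ⇒ 27/8
step 8: add red to get bbbbrrbr; options L={ 0,1,2,3,13/4 } R={ 27/8,7/2,4 } ⇒ 53/16
step 9: add blue to get bbbbrrbrb; options L={ 0,1,2,3,13/4,53/16 } R={ 27/8,7/2,4 } ⇒ 107/32
step 10: add red to get bbbbrrbrbr; options L={ 0,1,2,3,13/4,53/16 } R={ 107/32,27/8,7/2,4 } ⇒ 213/64
step 11: add red to get bbbbrrbrbrr; options L={ 0,1,2,3,13/4,53/16 } R={ 213/64,107/32,27/8,7/2,4 } ⇒ 425/128
step 12: add red to get bbbbrrbrbrrr; options L={ 0,1,2,3,13/4,53/16 } R={ 425/128,213/64,107/32,27/8,7/2,4 } ⇒ 849/256
step 13: add blue to get bbbbrrbrbrrrb; options L={ 0,1,2,3,13/4,53/16,849/256 } R={ 425/128,213/64,107/32,27/8,7/2,4 } ⇒ 1699/512
step 14: add red to get bbbbrrbrbrrrbr; options L={ 0,1,2,3,13/4,53/16,849/256 } R={ 1699/512,425/128,213/64,107/32,27/8,7/2,4 } ⇒ 3397/1024
step 15: add red to get bbbbrrbrbrrrbrr; options L={ 0,1,2,3,13/4,53/16,849/256 } R={ 3397/1024,1699/512,425/128,213/64,107/32,27/8,7/2,4 } ⇒ 6793/2048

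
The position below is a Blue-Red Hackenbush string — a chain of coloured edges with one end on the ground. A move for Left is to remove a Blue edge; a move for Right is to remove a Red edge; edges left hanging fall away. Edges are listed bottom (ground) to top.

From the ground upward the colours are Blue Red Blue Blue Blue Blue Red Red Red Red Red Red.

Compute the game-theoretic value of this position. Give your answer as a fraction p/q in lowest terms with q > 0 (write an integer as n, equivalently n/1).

1921/2048

Prefix values for Blue Red Blue Blue Blue Blue Red Red Red Red Red Red via {L|R} + simplicity:
step 1: add Blue to get B; options L={ 0 } R={  } => 1
step 2: add Red to get BR; options L={ 0 } R={ 1 } => 1/2
step 3: add Blue to get BRB; options L={ 0 1/2 } R={ 1 } => 3/4
step 4: add Blue to get BRBB; options L={ 0 1/2 3/4 } R={ 1 } => 7/8
step 5: add Blue to get BRBBB; options L={ 0 1/2 3/4 7/8 } R={ 1 } => 15/16
step 6: add Blue to get BRBBBB; options L={ 0 1/2 3/4 7/8 15/16 } R={ 1 } => 31/32
step 7: add Red to get BRBBBBR; options L={ 0 1/2 3/4 7/8 15/16 } R={ 31/32 1 } => 61/64
step 8: add Red to get BRBBBBRR; options L={ 0 1/2 3/4 7/8 15/16 } R={ 61/64 31/32 1 } => 121/128
step 9: add Red to get BRBBBBRRR; options L={ 0 1/2 3/4 7/8 15/16 } R={ 121/128 61/64 31/32 1 } => 241/256
step 10: add Red to get BRBBBBRRRR; options L={ 0 1/2 3/4 7/8 15/16 } R={ 241/256 121/128 61/64 31/32 1 } => 481/512
step 11: add Red to get BRBBBBRRRRR; options L={ 0 1/2 3/4 7/8 15/16 } R={ 481/512 241/256 121/128 61/64 31/32 1 } => 961/1024
step 12: add Red to get BRBBBBRRRRRR; options L={ 0 1/2 3/4 7/8 15/16 } R={ 961/1024 481/512 241/256 121/128 61/64 31/32 1 } => 1921/2048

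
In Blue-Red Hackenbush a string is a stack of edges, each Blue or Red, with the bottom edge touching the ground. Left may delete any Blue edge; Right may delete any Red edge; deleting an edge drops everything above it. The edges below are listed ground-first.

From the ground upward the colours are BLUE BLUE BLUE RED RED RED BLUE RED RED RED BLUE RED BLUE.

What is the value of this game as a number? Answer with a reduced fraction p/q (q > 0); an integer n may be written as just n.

2187/1024

Prefix values for BLUE BLUE BLUE RED RED RED BLUE RED RED RED BLUE RED BLUE via {L|R} + simplicity:
B: Left { 0 }, Right { none } => simplest 1
BB: Left { 0; 1 }, Right { none } => simplest 2
BBB: Left { 0; 1; 2 }, Right { none } => simplest 3
BBBR: Left { 0; 1; 2 }, Right { 3 } => simplest 5/2
BBBRR: Left { 0; 1; 2 }, Right { 5/2; 3 } => simplest 9/4
BBBRRR: Left { 0; 1; 2 }, Right { 9/4; 5/2; 3 } => simplest 17/8
BBBRRRB: Left { 0; 1; 2; 17/8 }, Right { 9/4; 5/2; 3 } => simplest 35/16
BBBRRRBR: Left { 0; 1; 2; 17/8 }, Right { 35/16; 9/4; 5/2; 3 } => simplest 69/32
BBBRRRBRR: Left { 0; 1; 2; 17/8 }, Right { 69/32; 35/16; 9/4; 5/2; 3 } => simplest 137/64
BBBRRRBRRR: Left { 0; 1; 2; 17/8 }, Right { 137/64; 69/32; 35/16; 9/4; 5/2; 3 } => simplest 273/128
BBBRRRBRRRB: Left { 0; 1; 2; 17/8; 273/128 }, Right { 137/64; 69/32; 35/16; 9/4; 5/2; 3 } => simplest 547/256
BBBRRRBRRRBR: Left { 0; 1; 2; 17/8; 273/128 }, Right { 547/256; 137/64; 69/32; 35/16; 9/4; 5/2; 3 } => simplest 1093/512
BBBRRRBRRRBRB: Left { 0; 1; 2; 17/8; 273/128; 1093/512 }, Right { 547/256; 137/64; 69/32; 35/16; 9/4; 5/2; 3 } => simplest 2187/1024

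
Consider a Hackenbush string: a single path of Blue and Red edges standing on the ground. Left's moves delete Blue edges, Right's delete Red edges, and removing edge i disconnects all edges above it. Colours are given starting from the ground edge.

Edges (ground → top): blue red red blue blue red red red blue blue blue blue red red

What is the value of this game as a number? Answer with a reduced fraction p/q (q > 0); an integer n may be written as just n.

Recurse on prefixes of the 14-edge string blue red red blue blue red red red blue blue blue blue red red:
1 of 14 · b · max L 0 · min R +∞ = 1
2 of 14 · br · max L 0 · min R 1 = 1/2
3 of 14 · brr · max L 0 · min R 1/2 = 1/4
4 of 14 · brrb · max L 1/4 · min R 1/2 = 3/8
5 of 14 · brrbb · max L 3/8 · min R 1/2 = 7/16
6 of 14 · brrbbr · max L 3/8 · min R 7/16 = 13/32
7 of 14 · brrbbrr · max L 3/8 · min R 13/32 = 25/64
8 of 14 · brrbbrrr · max L 3/8 · min R 25/64 = 49/128
9 of 14 · brrbbrrrb · max L 49/128 · min R 25/64 = 99/256
10 of 14 · brrbbrrrbb · max L 99/256 · min R 25/64 = 199/512
11 of 14 · brrbbrrrbbb · max L 199/512 · min R 25/64 = 399/1024
12 of 14 · brrbbrrrbbbb · max L 399/1024 · min R 25/64 = 799/2048
13 of 14 · brrbbrrrbbbbr · max L 399/1024 · min R 799/2048 = 1597/4096
14 of 14 · brrbbrrrbbbbrr · max L 399/1024 · min R 1597/4096 = 3193/8192

3193/8192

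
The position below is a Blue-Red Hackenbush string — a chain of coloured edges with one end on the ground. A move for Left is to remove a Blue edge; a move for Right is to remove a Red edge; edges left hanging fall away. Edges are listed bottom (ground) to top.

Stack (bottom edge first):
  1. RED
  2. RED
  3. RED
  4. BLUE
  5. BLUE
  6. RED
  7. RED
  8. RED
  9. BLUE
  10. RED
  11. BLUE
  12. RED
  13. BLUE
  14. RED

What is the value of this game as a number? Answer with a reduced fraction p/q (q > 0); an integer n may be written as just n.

-5035/2048

edge 1 of 14 (RED): { ∅ | 0 } = -1
edge 2 of 14 (RED): { ∅ | -1 0 } = -2
edge 3 of 14 (RED): { ∅ | -2 -1 0 } = -3
edge 4 of 14 (BLUE): { -3 | -2 -1 0 } = -5/2
edge 5 of 14 (BLUE): { -3 -5/2 | -2 -1 0 } = -9/4
edge 6 of 14 (RED): { -3 -5/2 | -9/4 -2 -1 0 } = -19/8
edge 7 of 14 (RED): { -3 -5/2 | -19/8 -9/4 -2 -1 0 } = -39/16
edge 8 of 14 (RED): { -3 -5/2 | -39/16 -19/8 -9/4 -2 -1 0 } = -79/32
edge 9 of 14 (BLUE): { -3 -5/2 -79/32 | -39/16 -19/8 -9/4 -2 -1 0 } = -157/64
edge 10 of 14 (RED): { -3 -5/2 -79/32 | -157/64 -39/16 -19/8 -9/4 -2 -1 0 } = -315/128
edge 11 of 14 (BLUE): { -3 -5/2 -79/32 -315/128 | -157/64 -39/16 -19/8 -9/4 -2 -1 0 } = -629/256
edge 12 of 14 (RED): { -3 -5/2 -79/32 -315/128 | -629/256 -157/64 -39/16 -19/8 -9/4 -2 -1 0 } = -1259/512
edge 13 of 14 (BLUE): { -3 -5/2 -79/32 -315/128 -1259/512 | -629/256 -157/64 -39/16 -19/8 -9/4 -2 -1 0 } = -2517/1024
edge 14 of 14 (RED): { -3 -5/2 -79/32 -315/128 -1259/512 | -2517/1024 -629/256 -157/64 -39/16 -19/8 -9/4 -2 -1 0 } = -5035/2048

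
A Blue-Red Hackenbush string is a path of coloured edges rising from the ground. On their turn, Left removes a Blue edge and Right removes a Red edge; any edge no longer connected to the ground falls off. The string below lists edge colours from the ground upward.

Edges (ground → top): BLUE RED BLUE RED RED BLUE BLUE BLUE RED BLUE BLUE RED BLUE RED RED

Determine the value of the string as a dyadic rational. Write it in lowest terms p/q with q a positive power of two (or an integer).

10089/16384

1 of 15 · B · max L 0 · min R +∞ so 1
2 of 15 · BR · max L 0 · min R 1 so 1/2
3 of 15 · BRB · max L 1/2 · min R 1 so 3/4
4 of 15 · BRBR · max L 1/2 · min R 3/4 so 5/8
5 of 15 · BRBRR · max L 1/2 · min R 5/8 so 9/16
6 of 15 · BRBRRB · max L 9/16 · min R 5/8 so 19/32
7 of 15 · BRBRRBB · max L 19/32 · min R 5/8 so 39/64
8 of 15 · BRBRRBBB · max L 39/64 · min R 5/8 so 79/128
9 of 15 · BRBRRBBBR · max L 39/64 · min R 79/128 so 157/256
10 of 15 · BRBRRBBBRB · max L 157/256 · min R 79/128 so 315/512
11 of 15 · BRBRRBBBRBB · max L 315/512 · min R 79/128 so 631/1024
12 of 15 · BRBRRBBBRBBR · max L 315/512 · min R 631/1024 so 1261/2048
13 of 15 · BRBRRBBBRBBRB · max L 1261/2048 · min R 631/1024 so 2523/4096
14 of 15 · BRBRRBBBRBBRBR · max L 1261/2048 · min R 2523/4096 so 5045/8192
15 of 15 · BRBRRBBBRBBRBRR · max L 1261/2048 · min R 5045/8192 so 10089/16384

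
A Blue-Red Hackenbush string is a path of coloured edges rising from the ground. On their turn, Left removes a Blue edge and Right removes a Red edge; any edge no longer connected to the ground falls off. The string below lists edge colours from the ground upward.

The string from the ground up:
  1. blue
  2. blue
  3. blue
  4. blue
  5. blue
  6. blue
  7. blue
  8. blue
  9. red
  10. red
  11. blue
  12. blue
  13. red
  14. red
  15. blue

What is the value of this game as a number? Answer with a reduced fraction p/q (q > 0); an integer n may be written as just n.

947/128

Build v(s[:k]) for k = 1..15, string s = blue blue blue blue blue blue blue blue red red blue blue red red blue.
edge 1 of 15 (blue): { 0 | ∅ } = 1
edge 2 of 15 (blue): { 0,1 | ∅ } = 2
edge 3 of 15 (blue): { 0,1,2 | ∅ } = 3
edge 4 of 15 (blue): { 0,1,2,3 | ∅ } = 4
edge 5 of 15 (blue): { 0,1,2,3,4 | ∅ } = 5
edge 6 of 15 (blue): { 0,1,2,3,4,5 | ∅ } = 6
edge 7 of 15 (blue): { 0,1,2,3,4,5,6 | ∅ } = 7
edge 8 of 15 (blue): { 0,1,2,3,4,5,6,7 | ∅ } = 8
edge 9 of 15 (red): { 0,1,2,3,4,5,6,7 | 8 } = 15/2
edge 10 of 15 (red): { 0,1,2,3,4,5,6,7 | 15/2,8 } = 29/4
edge 11 of 15 (blue): { 0,1,2,3,4,5,6,7,29/4 | 15/2,8 } = 59/8
edge 12 of 15 (blue): { 0,1,2,3,4,5,6,7,29/4,59/8 | 15/2,8 } = 119/16
edge 13 of 15 (red): { 0,1,2,3,4,5,6,7,29/4,59/8 | 119/16,15/2,8 } = 237/32
edge 14 of 15 (red): { 0,1,2,3,4,5,6,7,29/4,59/8 | 237/32,119/16,15/2,8 } = 473/64
edge 15 of 15 (blue): { 0,1,2,3,4,5,6,7,29/4,59/8,473/64 | 237/32,119/16,15/2,8 } = 947/128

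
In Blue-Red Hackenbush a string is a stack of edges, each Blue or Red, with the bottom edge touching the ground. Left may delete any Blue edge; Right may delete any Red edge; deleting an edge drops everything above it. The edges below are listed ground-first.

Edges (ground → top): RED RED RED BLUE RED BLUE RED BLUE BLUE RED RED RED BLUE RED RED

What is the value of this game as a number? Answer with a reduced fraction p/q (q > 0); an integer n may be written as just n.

val(R) = { ∅ | 0 } → -1
val(RR) = { ∅ | -1 0 } → -2
val(RRR) = { ∅ | -2 -1 0 } → -3
val(RRRB) = { -3 | -2 -1 0 } → -5/2
val(RRRBR) = { -3 | -5/2 -2 -1 0 } → -11/4
val(RRRBRB) = { -3 -11/4 | -5/2 -2 -1 0 } → -21/8
val(RRRBRBR) = { -3 -11/4 | -21/8 -5/2 -2 -1 0 } → -43/16
val(RRRBRBRB) = { -3 -11/4 -43/16 | -21/8 -5/2 -2 -1 0 } → -85/32
val(RRRBRBRBB) = { -3 -11/4 -43/16 -85/32 | -21/8 -5/2 -2 -1 0 } → -169/64
val(RRRBRBRBBR) = { -3 -11/4 -43/16 -85/32 | -169/64 -21/8 -5/2 -2 -1 0 } → -339/128
val(RRRBRBRBBRR) = { -3 -11/4 -43/16 -85/32 | -339/128 -169/64 -21/8 -5/2 -2 -1 0 } → -679/256
val(RRRBRBRBBRRR) = { -3 -11/4 -43/16 -85/32 | -679/256 -339/128 -169/64 -21/8 -5/2 -2 -1 0 } → -1359/512
val(RRRBRBRBBRRRB) = { -3 -11/4 -43/16 -85/32 -1359/512 | -679/256 -339/128 -169/64 -21/8 -5/2 -2 -1 0 } → -2717/1024
val(RRRBRBRBBRRRBR) = { -3 -11/4 -43/16 -85/32 -1359/512 | -2717/1024 -679/256 -339/128 -169/64 -21/8 -5/2 -2 -1 0 } → -5435/2048
val(RRRBRBRBBRRRBRR) = { -3 -11/4 -43/16 -85/32 -1359/512 | -5435/2048 -2717/1024 -679/256 -339/128 -169/64 -21/8 -5/2 -2 -1 0 } → -10871/4096

-10871/4096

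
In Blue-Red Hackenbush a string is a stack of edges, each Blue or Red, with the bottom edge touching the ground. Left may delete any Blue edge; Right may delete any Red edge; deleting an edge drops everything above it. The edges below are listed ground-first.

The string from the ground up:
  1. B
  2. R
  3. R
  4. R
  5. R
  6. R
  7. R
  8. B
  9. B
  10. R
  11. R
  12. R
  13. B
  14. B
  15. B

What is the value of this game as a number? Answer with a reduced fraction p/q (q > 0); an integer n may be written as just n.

399/16384

Prefix values for B R R R R R R B B R R R B B B via {L|R} + simplicity:
1 of 15 · B · max L 0 · min R +∞ → 1
2 of 15 · BR · max L 0 · min R 1 → 1/2
3 of 15 · BRR · max L 0 · min R 1/2 → 1/4
4 of 15 · BRRR · max L 0 · min R 1/4 → 1/8
5 of 15 · BRRRR · max L 0 · min R 1/8 → 1/16
6 of 15 · BRRRRR · max L 0 · min R 1/16 → 1/32
7 of 15 · BRRRRRR · max L 0 · min R 1/32 → 1/64
8 of 15 · BRRRRRRB · max L 1/64 · min R 1/32 → 3/128
9 of 15 · BRRRRRRBB · max L 3/128 · min R 1/32 → 7/256
10 of 15 · BRRRRRRBBR · max L 3/128 · min R 7/256 → 13/512
11 of 15 · BRRRRRRBBRR · max L 3/128 · min R 13/512 → 25/1024
12 of 15 · BRRRRRRBBRRR · max L 3/128 · min R 25/1024 → 49/2048
13 of 15 · BRRRRRRBBRRRB · max L 49/2048 · min R 25/1024 → 99/4096
14 of 15 · BRRRRRRBBRRRBB · max L 99/4096 · min R 25/1024 → 199/8192
15 of 15 · BRRRRRRBBRRRBBB · max L 199/8192 · min R 25/1024 → 399/16384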